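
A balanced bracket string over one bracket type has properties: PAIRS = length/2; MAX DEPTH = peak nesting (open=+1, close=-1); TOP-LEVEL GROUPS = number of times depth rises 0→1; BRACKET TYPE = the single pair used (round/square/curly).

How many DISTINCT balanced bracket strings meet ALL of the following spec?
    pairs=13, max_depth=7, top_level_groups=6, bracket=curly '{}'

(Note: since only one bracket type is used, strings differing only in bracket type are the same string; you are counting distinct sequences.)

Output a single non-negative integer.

Spec: pairs=13 depth=7 groups=6
Count(depth <= 7) = 23250
Count(depth <= 6) = 23154
Count(depth == 7) = 23250 - 23154 = 96

Answer: 96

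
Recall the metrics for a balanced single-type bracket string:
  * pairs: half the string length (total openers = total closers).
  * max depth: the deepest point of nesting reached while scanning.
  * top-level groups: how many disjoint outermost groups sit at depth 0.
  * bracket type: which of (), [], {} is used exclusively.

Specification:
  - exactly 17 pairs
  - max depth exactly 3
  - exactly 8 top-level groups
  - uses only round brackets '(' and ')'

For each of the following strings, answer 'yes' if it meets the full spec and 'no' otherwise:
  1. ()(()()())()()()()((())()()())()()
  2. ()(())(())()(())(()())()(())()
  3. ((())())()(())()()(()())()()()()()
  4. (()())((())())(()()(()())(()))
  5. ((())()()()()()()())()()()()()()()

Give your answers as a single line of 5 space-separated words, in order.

Answer: no no no no yes

Derivation:
String 1 '()(()()())()()()()((())()()())()()': depth seq [1 0 1 2 1 2 1 2 1 0 1 0 1 0 1 0 1 0 1 2 3 2 1 2 1 2 1 2 1 0 1 0 1 0]
  -> pairs=17 depth=3 groups=9 -> no
String 2 '()(())(())()(())(()())()(())()': depth seq [1 0 1 2 1 0 1 2 1 0 1 0 1 2 1 0 1 2 1 2 1 0 1 0 1 2 1 0 1 0]
  -> pairs=15 depth=2 groups=9 -> no
String 3 '((())())()(())()()(()())()()()()()': depth seq [1 2 3 2 1 2 1 0 1 0 1 2 1 0 1 0 1 0 1 2 1 2 1 0 1 0 1 0 1 0 1 0 1 0]
  -> pairs=17 depth=3 groups=11 -> no
String 4 '(()())((())())(()()(()())(()))': depth seq [1 2 1 2 1 0 1 2 3 2 1 2 1 0 1 2 1 2 1 2 3 2 3 2 1 2 3 2 1 0]
  -> pairs=15 depth=3 groups=3 -> no
String 5 '((())()()()()()()())()()()()()()()': depth seq [1 2 3 2 1 2 1 2 1 2 1 2 1 2 1 2 1 2 1 0 1 0 1 0 1 0 1 0 1 0 1 0 1 0]
  -> pairs=17 depth=3 groups=8 -> yes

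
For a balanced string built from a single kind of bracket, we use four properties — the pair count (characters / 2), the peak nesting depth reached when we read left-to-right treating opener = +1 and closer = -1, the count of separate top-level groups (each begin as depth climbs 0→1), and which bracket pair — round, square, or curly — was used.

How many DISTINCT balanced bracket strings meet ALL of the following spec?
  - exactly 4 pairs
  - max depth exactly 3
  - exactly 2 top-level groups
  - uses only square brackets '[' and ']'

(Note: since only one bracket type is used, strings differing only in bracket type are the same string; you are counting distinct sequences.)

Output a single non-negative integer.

Answer: 2

Derivation:
Spec: pairs=4 depth=3 groups=2
Count(depth <= 3) = 5
Count(depth <= 2) = 3
Count(depth == 3) = 5 - 3 = 2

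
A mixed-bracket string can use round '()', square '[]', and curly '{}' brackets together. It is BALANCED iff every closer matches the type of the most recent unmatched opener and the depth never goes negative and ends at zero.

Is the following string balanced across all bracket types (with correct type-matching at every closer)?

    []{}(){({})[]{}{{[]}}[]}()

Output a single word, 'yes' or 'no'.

Answer: yes

Derivation:
pos 0: push '['; stack = [
pos 1: ']' matches '['; pop; stack = (empty)
pos 2: push '{'; stack = {
pos 3: '}' matches '{'; pop; stack = (empty)
pos 4: push '('; stack = (
pos 5: ')' matches '('; pop; stack = (empty)
pos 6: push '{'; stack = {
pos 7: push '('; stack = {(
pos 8: push '{'; stack = {({
pos 9: '}' matches '{'; pop; stack = {(
pos 10: ')' matches '('; pop; stack = {
pos 11: push '['; stack = {[
pos 12: ']' matches '['; pop; stack = {
pos 13: push '{'; stack = {{
pos 14: '}' matches '{'; pop; stack = {
pos 15: push '{'; stack = {{
pos 16: push '{'; stack = {{{
pos 17: push '['; stack = {{{[
pos 18: ']' matches '['; pop; stack = {{{
pos 19: '}' matches '{'; pop; stack = {{
pos 20: '}' matches '{'; pop; stack = {
pos 21: push '['; stack = {[
pos 22: ']' matches '['; pop; stack = {
pos 23: '}' matches '{'; pop; stack = (empty)
pos 24: push '('; stack = (
pos 25: ')' matches '('; pop; stack = (empty)
end: stack empty → VALID
Verdict: properly nested → yes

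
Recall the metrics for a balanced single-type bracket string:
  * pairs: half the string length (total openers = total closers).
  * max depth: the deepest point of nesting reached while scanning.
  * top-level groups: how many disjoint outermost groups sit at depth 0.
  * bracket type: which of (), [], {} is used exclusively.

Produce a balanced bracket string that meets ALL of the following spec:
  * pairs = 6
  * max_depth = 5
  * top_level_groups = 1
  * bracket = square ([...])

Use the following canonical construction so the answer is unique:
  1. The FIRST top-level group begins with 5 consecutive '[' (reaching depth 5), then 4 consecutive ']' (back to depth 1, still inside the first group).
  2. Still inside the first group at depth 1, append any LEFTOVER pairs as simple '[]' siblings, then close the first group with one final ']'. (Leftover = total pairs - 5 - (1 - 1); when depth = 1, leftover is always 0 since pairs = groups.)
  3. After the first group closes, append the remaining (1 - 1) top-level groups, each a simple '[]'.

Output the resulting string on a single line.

Answer: [[[[[]]]][]]

Derivation:
Spec: pairs=6 depth=5 groups=1
Leftover pairs = 6 - 5 - (1-1) = 1
First group: deep chain of depth 5 + 1 sibling pairs
Remaining 0 groups: simple '[]' each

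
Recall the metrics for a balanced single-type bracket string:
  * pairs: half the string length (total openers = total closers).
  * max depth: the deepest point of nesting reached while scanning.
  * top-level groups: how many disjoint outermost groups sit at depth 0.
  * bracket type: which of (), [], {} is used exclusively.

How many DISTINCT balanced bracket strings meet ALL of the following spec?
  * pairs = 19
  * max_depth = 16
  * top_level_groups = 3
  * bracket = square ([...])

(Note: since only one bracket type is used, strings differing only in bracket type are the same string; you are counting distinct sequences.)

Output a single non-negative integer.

Spec: pairs=19 depth=16 groups=3
Count(depth <= 16) = 347993907
Count(depth <= 15) = 347993814
Count(depth == 16) = 347993907 - 347993814 = 93

Answer: 93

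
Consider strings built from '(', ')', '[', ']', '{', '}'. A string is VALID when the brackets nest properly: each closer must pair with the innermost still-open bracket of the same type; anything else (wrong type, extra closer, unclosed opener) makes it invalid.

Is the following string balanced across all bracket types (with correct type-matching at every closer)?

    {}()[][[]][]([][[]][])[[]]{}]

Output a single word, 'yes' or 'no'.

pos 0: push '{'; stack = {
pos 1: '}' matches '{'; pop; stack = (empty)
pos 2: push '('; stack = (
pos 3: ')' matches '('; pop; stack = (empty)
pos 4: push '['; stack = [
pos 5: ']' matches '['; pop; stack = (empty)
pos 6: push '['; stack = [
pos 7: push '['; stack = [[
pos 8: ']' matches '['; pop; stack = [
pos 9: ']' matches '['; pop; stack = (empty)
pos 10: push '['; stack = [
pos 11: ']' matches '['; pop; stack = (empty)
pos 12: push '('; stack = (
pos 13: push '['; stack = ([
pos 14: ']' matches '['; pop; stack = (
pos 15: push '['; stack = ([
pos 16: push '['; stack = ([[
pos 17: ']' matches '['; pop; stack = ([
pos 18: ']' matches '['; pop; stack = (
pos 19: push '['; stack = ([
pos 20: ']' matches '['; pop; stack = (
pos 21: ')' matches '('; pop; stack = (empty)
pos 22: push '['; stack = [
pos 23: push '['; stack = [[
pos 24: ']' matches '['; pop; stack = [
pos 25: ']' matches '['; pop; stack = (empty)
pos 26: push '{'; stack = {
pos 27: '}' matches '{'; pop; stack = (empty)
pos 28: saw closer ']' but stack is empty → INVALID
Verdict: unmatched closer ']' at position 28 → no

Answer: no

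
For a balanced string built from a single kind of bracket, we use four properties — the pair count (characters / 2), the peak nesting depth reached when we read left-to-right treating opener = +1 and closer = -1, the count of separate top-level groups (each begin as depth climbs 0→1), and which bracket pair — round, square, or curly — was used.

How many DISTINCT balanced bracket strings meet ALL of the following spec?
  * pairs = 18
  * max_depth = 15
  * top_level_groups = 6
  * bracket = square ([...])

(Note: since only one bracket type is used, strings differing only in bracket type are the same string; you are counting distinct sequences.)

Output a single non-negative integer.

Answer: 0

Derivation:
Spec: pairs=18 depth=15 groups=6
Count(depth <= 15) = 17298645
Count(depth <= 14) = 17298645
Count(depth == 15) = 17298645 - 17298645 = 0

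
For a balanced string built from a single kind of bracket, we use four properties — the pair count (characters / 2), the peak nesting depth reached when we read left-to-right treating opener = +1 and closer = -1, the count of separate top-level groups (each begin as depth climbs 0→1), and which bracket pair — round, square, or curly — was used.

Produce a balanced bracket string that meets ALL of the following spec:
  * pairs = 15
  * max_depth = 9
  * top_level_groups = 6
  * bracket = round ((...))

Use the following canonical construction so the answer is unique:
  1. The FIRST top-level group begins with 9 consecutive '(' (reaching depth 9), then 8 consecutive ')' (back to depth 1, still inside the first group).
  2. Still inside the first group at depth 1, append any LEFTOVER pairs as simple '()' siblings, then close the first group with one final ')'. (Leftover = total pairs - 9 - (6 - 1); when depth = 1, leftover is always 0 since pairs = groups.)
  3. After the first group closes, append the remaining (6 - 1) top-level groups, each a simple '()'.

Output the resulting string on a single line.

Answer: ((((((((())))))))())()()()()()

Derivation:
Spec: pairs=15 depth=9 groups=6
Leftover pairs = 15 - 9 - (6-1) = 1
First group: deep chain of depth 9 + 1 sibling pairs
Remaining 5 groups: simple '()' each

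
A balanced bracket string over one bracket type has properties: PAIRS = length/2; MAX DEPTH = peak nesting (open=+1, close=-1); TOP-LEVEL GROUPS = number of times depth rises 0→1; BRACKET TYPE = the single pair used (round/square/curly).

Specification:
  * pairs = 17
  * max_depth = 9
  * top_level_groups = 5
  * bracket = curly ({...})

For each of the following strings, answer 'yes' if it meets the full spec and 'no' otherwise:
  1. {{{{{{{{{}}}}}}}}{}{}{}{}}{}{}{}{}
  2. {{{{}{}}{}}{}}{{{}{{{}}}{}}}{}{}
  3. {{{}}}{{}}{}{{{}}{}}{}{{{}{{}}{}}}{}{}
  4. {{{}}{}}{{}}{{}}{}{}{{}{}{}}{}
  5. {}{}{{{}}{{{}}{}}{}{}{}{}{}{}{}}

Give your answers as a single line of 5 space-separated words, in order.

String 1 '{{{{{{{{{}}}}}}}}{}{}{}{}}{}{}{}{}': depth seq [1 2 3 4 5 6 7 8 9 8 7 6 5 4 3 2 1 2 1 2 1 2 1 2 1 0 1 0 1 0 1 0 1 0]
  -> pairs=17 depth=9 groups=5 -> yes
String 2 '{{{{}{}}{}}{}}{{{}{{{}}}{}}}{}{}': depth seq [1 2 3 4 3 4 3 2 3 2 1 2 1 0 1 2 3 2 3 4 5 4 3 2 3 2 1 0 1 0 1 0]
  -> pairs=16 depth=5 groups=4 -> no
String 3 '{{{}}}{{}}{}{{{}}{}}{}{{{}{{}}{}}}{}{}': depth seq [1 2 3 2 1 0 1 2 1 0 1 0 1 2 3 2 1 2 1 0 1 0 1 2 3 2 3 4 3 2 3 2 1 0 1 0 1 0]
  -> pairs=19 depth=4 groups=8 -> no
String 4 '{{{}}{}}{{}}{{}}{}{}{{}{}{}}{}': depth seq [1 2 3 2 1 2 1 0 1 2 1 0 1 2 1 0 1 0 1 0 1 2 1 2 1 2 1 0 1 0]
  -> pairs=15 depth=3 groups=7 -> no
String 5 '{}{}{{{}}{{{}}{}}{}{}{}{}{}{}{}}': depth seq [1 0 1 0 1 2 3 2 1 2 3 4 3 2 3 2 1 2 1 2 1 2 1 2 1 2 1 2 1 2 1 0]
  -> pairs=16 depth=4 groups=3 -> no

Answer: yes no no no no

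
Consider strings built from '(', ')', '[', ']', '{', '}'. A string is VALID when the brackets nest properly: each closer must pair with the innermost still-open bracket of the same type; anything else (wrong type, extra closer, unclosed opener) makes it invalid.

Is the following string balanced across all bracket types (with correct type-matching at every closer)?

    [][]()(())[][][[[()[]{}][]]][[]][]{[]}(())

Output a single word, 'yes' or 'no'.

pos 0: push '['; stack = [
pos 1: ']' matches '['; pop; stack = (empty)
pos 2: push '['; stack = [
pos 3: ']' matches '['; pop; stack = (empty)
pos 4: push '('; stack = (
pos 5: ')' matches '('; pop; stack = (empty)
pos 6: push '('; stack = (
pos 7: push '('; stack = ((
pos 8: ')' matches '('; pop; stack = (
pos 9: ')' matches '('; pop; stack = (empty)
pos 10: push '['; stack = [
pos 11: ']' matches '['; pop; stack = (empty)
pos 12: push '['; stack = [
pos 13: ']' matches '['; pop; stack = (empty)
pos 14: push '['; stack = [
pos 15: push '['; stack = [[
pos 16: push '['; stack = [[[
pos 17: push '('; stack = [[[(
pos 18: ')' matches '('; pop; stack = [[[
pos 19: push '['; stack = [[[[
pos 20: ']' matches '['; pop; stack = [[[
pos 21: push '{'; stack = [[[{
pos 22: '}' matches '{'; pop; stack = [[[
pos 23: ']' matches '['; pop; stack = [[
pos 24: push '['; stack = [[[
pos 25: ']' matches '['; pop; stack = [[
pos 26: ']' matches '['; pop; stack = [
pos 27: ']' matches '['; pop; stack = (empty)
pos 28: push '['; stack = [
pos 29: push '['; stack = [[
pos 30: ']' matches '['; pop; stack = [
pos 31: ']' matches '['; pop; stack = (empty)
pos 32: push '['; stack = [
pos 33: ']' matches '['; pop; stack = (empty)
pos 34: push '{'; stack = {
pos 35: push '['; stack = {[
pos 36: ']' matches '['; pop; stack = {
pos 37: '}' matches '{'; pop; stack = (empty)
pos 38: push '('; stack = (
pos 39: push '('; stack = ((
pos 40: ')' matches '('; pop; stack = (
pos 41: ')' matches '('; pop; stack = (empty)
end: stack empty → VALID
Verdict: properly nested → yes

Answer: yes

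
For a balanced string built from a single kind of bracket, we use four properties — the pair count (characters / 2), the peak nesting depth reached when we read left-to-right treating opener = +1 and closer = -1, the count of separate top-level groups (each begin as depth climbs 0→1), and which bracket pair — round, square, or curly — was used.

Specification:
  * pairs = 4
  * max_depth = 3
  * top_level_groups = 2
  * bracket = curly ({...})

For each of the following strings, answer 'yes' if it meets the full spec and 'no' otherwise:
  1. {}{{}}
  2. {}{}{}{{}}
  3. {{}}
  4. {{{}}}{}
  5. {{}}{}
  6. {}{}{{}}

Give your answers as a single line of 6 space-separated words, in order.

Answer: no no no yes no no

Derivation:
String 1 '{}{{}}': depth seq [1 0 1 2 1 0]
  -> pairs=3 depth=2 groups=2 -> no
String 2 '{}{}{}{{}}': depth seq [1 0 1 0 1 0 1 2 1 0]
  -> pairs=5 depth=2 groups=4 -> no
String 3 '{{}}': depth seq [1 2 1 0]
  -> pairs=2 depth=2 groups=1 -> no
String 4 '{{{}}}{}': depth seq [1 2 3 2 1 0 1 0]
  -> pairs=4 depth=3 groups=2 -> yes
String 5 '{{}}{}': depth seq [1 2 1 0 1 0]
  -> pairs=3 depth=2 groups=2 -> no
String 6 '{}{}{{}}': depth seq [1 0 1 0 1 2 1 0]
  -> pairs=4 depth=2 groups=3 -> no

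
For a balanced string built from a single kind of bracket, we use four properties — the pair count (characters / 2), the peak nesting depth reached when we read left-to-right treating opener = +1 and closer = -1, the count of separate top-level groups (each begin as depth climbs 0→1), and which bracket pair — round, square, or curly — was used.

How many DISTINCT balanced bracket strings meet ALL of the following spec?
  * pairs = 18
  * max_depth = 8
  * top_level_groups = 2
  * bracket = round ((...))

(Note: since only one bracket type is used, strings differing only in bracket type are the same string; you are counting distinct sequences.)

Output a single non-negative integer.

Answer: 17246047

Derivation:
Spec: pairs=18 depth=8 groups=2
Count(depth <= 8) = 116749535
Count(depth <= 7) = 99503488
Count(depth == 8) = 116749535 - 99503488 = 17246047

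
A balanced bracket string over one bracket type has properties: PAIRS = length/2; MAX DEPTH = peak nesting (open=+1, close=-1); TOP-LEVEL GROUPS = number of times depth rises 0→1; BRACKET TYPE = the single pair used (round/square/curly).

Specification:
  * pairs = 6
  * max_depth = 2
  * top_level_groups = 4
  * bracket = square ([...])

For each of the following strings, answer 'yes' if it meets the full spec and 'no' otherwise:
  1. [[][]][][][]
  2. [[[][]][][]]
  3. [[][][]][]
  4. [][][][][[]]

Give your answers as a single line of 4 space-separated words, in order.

Answer: yes no no no

Derivation:
String 1 '[[][]][][][]': depth seq [1 2 1 2 1 0 1 0 1 0 1 0]
  -> pairs=6 depth=2 groups=4 -> yes
String 2 '[[[][]][][]]': depth seq [1 2 3 2 3 2 1 2 1 2 1 0]
  -> pairs=6 depth=3 groups=1 -> no
String 3 '[[][][]][]': depth seq [1 2 1 2 1 2 1 0 1 0]
  -> pairs=5 depth=2 groups=2 -> no
String 4 '[][][][][[]]': depth seq [1 0 1 0 1 0 1 0 1 2 1 0]
  -> pairs=6 depth=2 groups=5 -> no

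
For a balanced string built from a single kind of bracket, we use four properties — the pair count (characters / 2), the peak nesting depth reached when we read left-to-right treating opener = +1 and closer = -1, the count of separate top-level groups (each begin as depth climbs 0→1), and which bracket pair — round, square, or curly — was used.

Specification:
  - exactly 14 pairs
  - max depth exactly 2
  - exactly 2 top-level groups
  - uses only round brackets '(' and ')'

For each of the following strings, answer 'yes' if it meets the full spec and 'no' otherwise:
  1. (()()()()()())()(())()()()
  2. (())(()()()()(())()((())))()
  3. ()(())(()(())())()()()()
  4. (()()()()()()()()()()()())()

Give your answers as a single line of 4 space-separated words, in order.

String 1 '(()()()()()())()(())()()()': depth seq [1 2 1 2 1 2 1 2 1 2 1 2 1 0 1 0 1 2 1 0 1 0 1 0 1 0]
  -> pairs=13 depth=2 groups=6 -> no
String 2 '(())(()()()()(())()((())))()': depth seq [1 2 1 0 1 2 1 2 1 2 1 2 1 2 3 2 1 2 1 2 3 4 3 2 1 0 1 0]
  -> pairs=14 depth=4 groups=3 -> no
String 3 '()(())(()(())())()()()()': depth seq [1 0 1 2 1 0 1 2 1 2 3 2 1 2 1 0 1 0 1 0 1 0 1 0]
  -> pairs=12 depth=3 groups=7 -> no
String 4 '(()()()()()()()()()()()())()': depth seq [1 2 1 2 1 2 1 2 1 2 1 2 1 2 1 2 1 2 1 2 1 2 1 2 1 0 1 0]
  -> pairs=14 depth=2 groups=2 -> yes

Answer: no no no yes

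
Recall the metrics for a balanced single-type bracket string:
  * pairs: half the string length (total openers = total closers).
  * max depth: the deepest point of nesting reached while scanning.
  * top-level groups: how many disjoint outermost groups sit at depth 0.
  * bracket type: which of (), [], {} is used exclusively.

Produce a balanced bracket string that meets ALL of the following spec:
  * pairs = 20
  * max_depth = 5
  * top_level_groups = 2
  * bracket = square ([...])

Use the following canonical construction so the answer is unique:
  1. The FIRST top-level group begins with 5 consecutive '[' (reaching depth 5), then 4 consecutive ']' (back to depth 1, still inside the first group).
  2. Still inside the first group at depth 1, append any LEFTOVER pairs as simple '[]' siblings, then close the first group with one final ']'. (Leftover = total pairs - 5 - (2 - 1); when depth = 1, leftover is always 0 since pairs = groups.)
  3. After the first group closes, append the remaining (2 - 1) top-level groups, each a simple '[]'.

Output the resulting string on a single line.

Spec: pairs=20 depth=5 groups=2
Leftover pairs = 20 - 5 - (2-1) = 14
First group: deep chain of depth 5 + 14 sibling pairs
Remaining 1 groups: simple '[]' each

Answer: [[[[[]]]][][][][][][][][][][][][][][]][]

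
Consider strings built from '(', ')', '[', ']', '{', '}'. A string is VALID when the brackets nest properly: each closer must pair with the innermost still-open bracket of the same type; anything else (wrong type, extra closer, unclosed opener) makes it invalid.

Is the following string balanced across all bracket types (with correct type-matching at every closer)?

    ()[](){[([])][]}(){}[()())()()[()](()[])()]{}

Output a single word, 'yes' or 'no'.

Answer: no

Derivation:
pos 0: push '('; stack = (
pos 1: ')' matches '('; pop; stack = (empty)
pos 2: push '['; stack = [
pos 3: ']' matches '['; pop; stack = (empty)
pos 4: push '('; stack = (
pos 5: ')' matches '('; pop; stack = (empty)
pos 6: push '{'; stack = {
pos 7: push '['; stack = {[
pos 8: push '('; stack = {[(
pos 9: push '['; stack = {[([
pos 10: ']' matches '['; pop; stack = {[(
pos 11: ')' matches '('; pop; stack = {[
pos 12: ']' matches '['; pop; stack = {
pos 13: push '['; stack = {[
pos 14: ']' matches '['; pop; stack = {
pos 15: '}' matches '{'; pop; stack = (empty)
pos 16: push '('; stack = (
pos 17: ')' matches '('; pop; stack = (empty)
pos 18: push '{'; stack = {
pos 19: '}' matches '{'; pop; stack = (empty)
pos 20: push '['; stack = [
pos 21: push '('; stack = [(
pos 22: ')' matches '('; pop; stack = [
pos 23: push '('; stack = [(
pos 24: ')' matches '('; pop; stack = [
pos 25: saw closer ')' but top of stack is '[' (expected ']') → INVALID
Verdict: type mismatch at position 25: ')' closes '[' → no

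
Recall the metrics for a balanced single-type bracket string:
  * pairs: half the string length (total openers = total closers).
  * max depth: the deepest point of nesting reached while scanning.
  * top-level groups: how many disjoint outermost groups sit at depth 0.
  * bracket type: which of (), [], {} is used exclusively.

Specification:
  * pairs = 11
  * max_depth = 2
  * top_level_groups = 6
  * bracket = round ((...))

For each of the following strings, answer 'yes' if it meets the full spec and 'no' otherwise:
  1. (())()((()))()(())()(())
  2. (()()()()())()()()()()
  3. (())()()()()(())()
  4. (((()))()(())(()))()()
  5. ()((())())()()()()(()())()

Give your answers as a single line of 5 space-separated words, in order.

String 1 '(())()((()))()(())()(())': depth seq [1 2 1 0 1 0 1 2 3 2 1 0 1 0 1 2 1 0 1 0 1 2 1 0]
  -> pairs=12 depth=3 groups=7 -> no
String 2 '(()()()()())()()()()()': depth seq [1 2 1 2 1 2 1 2 1 2 1 0 1 0 1 0 1 0 1 0 1 0]
  -> pairs=11 depth=2 groups=6 -> yes
String 3 '(())()()()()(())()': depth seq [1 2 1 0 1 0 1 0 1 0 1 0 1 2 1 0 1 0]
  -> pairs=9 depth=2 groups=7 -> no
String 4 '(((()))()(())(()))()()': depth seq [1 2 3 4 3 2 1 2 1 2 3 2 1 2 3 2 1 0 1 0 1 0]
  -> pairs=11 depth=4 groups=3 -> no
String 5 '()((())())()()()()(()())()': depth seq [1 0 1 2 3 2 1 2 1 0 1 0 1 0 1 0 1 0 1 2 1 2 1 0 1 0]
  -> pairs=13 depth=3 groups=8 -> no

Answer: no yes no no no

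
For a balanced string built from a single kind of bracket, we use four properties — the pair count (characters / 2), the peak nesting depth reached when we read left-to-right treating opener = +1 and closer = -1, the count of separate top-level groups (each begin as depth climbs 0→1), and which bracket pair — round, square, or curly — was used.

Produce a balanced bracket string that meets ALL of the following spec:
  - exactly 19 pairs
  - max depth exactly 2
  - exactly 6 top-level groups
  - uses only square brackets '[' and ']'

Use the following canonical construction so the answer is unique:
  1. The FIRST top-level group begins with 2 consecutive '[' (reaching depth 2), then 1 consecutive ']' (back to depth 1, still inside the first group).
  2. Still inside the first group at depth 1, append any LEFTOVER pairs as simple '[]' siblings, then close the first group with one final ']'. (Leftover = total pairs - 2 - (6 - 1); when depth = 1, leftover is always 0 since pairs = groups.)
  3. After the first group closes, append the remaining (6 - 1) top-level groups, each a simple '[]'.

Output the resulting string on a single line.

Answer: [[][][][][][][][][][][][][]][][][][][]

Derivation:
Spec: pairs=19 depth=2 groups=6
Leftover pairs = 19 - 2 - (6-1) = 12
First group: deep chain of depth 2 + 12 sibling pairs
Remaining 5 groups: simple '[]' each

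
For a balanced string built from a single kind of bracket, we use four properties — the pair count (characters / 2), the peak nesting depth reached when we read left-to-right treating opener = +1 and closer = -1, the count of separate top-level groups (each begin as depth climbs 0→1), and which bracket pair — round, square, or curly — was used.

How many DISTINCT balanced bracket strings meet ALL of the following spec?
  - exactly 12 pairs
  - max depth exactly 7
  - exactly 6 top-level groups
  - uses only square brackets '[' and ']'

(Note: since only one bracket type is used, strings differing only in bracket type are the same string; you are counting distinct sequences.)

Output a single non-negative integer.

Spec: pairs=12 depth=7 groups=6
Count(depth <= 7) = 6188
Count(depth <= 6) = 6182
Count(depth == 7) = 6188 - 6182 = 6

Answer: 6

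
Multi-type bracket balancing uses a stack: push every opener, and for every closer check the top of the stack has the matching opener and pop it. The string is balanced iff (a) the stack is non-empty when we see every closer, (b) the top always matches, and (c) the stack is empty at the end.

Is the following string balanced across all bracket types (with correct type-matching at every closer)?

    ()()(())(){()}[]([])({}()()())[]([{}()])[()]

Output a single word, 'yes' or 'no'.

Answer: yes

Derivation:
pos 0: push '('; stack = (
pos 1: ')' matches '('; pop; stack = (empty)
pos 2: push '('; stack = (
pos 3: ')' matches '('; pop; stack = (empty)
pos 4: push '('; stack = (
pos 5: push '('; stack = ((
pos 6: ')' matches '('; pop; stack = (
pos 7: ')' matches '('; pop; stack = (empty)
pos 8: push '('; stack = (
pos 9: ')' matches '('; pop; stack = (empty)
pos 10: push '{'; stack = {
pos 11: push '('; stack = {(
pos 12: ')' matches '('; pop; stack = {
pos 13: '}' matches '{'; pop; stack = (empty)
pos 14: push '['; stack = [
pos 15: ']' matches '['; pop; stack = (empty)
pos 16: push '('; stack = (
pos 17: push '['; stack = ([
pos 18: ']' matches '['; pop; stack = (
pos 19: ')' matches '('; pop; stack = (empty)
pos 20: push '('; stack = (
pos 21: push '{'; stack = ({
pos 22: '}' matches '{'; pop; stack = (
pos 23: push '('; stack = ((
pos 24: ')' matches '('; pop; stack = (
pos 25: push '('; stack = ((
pos 26: ')' matches '('; pop; stack = (
pos 27: push '('; stack = ((
pos 28: ')' matches '('; pop; stack = (
pos 29: ')' matches '('; pop; stack = (empty)
pos 30: push '['; stack = [
pos 31: ']' matches '['; pop; stack = (empty)
pos 32: push '('; stack = (
pos 33: push '['; stack = ([
pos 34: push '{'; stack = ([{
pos 35: '}' matches '{'; pop; stack = ([
pos 36: push '('; stack = ([(
pos 37: ')' matches '('; pop; stack = ([
pos 38: ']' matches '['; pop; stack = (
pos 39: ')' matches '('; pop; stack = (empty)
pos 40: push '['; stack = [
pos 41: push '('; stack = [(
pos 42: ')' matches '('; pop; stack = [
pos 43: ']' matches '['; pop; stack = (empty)
end: stack empty → VALID
Verdict: properly nested → yes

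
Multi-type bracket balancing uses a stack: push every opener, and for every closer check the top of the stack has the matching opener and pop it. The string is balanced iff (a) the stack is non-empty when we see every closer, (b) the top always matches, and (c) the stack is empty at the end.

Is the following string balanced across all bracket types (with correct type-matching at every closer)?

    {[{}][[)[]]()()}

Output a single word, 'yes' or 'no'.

Answer: no

Derivation:
pos 0: push '{'; stack = {
pos 1: push '['; stack = {[
pos 2: push '{'; stack = {[{
pos 3: '}' matches '{'; pop; stack = {[
pos 4: ']' matches '['; pop; stack = {
pos 5: push '['; stack = {[
pos 6: push '['; stack = {[[
pos 7: saw closer ')' but top of stack is '[' (expected ']') → INVALID
Verdict: type mismatch at position 7: ')' closes '[' → no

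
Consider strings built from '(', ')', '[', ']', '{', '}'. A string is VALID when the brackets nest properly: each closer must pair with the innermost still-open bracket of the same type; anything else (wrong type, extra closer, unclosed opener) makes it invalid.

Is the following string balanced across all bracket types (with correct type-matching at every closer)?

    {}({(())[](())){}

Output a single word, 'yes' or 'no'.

pos 0: push '{'; stack = {
pos 1: '}' matches '{'; pop; stack = (empty)
pos 2: push '('; stack = (
pos 3: push '{'; stack = ({
pos 4: push '('; stack = ({(
pos 5: push '('; stack = ({((
pos 6: ')' matches '('; pop; stack = ({(
pos 7: ')' matches '('; pop; stack = ({
pos 8: push '['; stack = ({[
pos 9: ']' matches '['; pop; stack = ({
pos 10: push '('; stack = ({(
pos 11: push '('; stack = ({((
pos 12: ')' matches '('; pop; stack = ({(
pos 13: ')' matches '('; pop; stack = ({
pos 14: saw closer ')' but top of stack is '{' (expected '}') → INVALID
Verdict: type mismatch at position 14: ')' closes '{' → no

Answer: no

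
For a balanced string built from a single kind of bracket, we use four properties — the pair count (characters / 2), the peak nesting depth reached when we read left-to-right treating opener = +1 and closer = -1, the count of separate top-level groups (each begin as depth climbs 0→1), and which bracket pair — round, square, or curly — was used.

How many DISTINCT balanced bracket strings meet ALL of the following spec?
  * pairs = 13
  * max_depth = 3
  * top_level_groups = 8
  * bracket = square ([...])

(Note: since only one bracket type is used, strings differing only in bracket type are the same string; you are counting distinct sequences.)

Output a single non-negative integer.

Answer: 2192

Derivation:
Spec: pairs=13 depth=3 groups=8
Count(depth <= 3) = 2984
Count(depth <= 2) = 792
Count(depth == 3) = 2984 - 792 = 2192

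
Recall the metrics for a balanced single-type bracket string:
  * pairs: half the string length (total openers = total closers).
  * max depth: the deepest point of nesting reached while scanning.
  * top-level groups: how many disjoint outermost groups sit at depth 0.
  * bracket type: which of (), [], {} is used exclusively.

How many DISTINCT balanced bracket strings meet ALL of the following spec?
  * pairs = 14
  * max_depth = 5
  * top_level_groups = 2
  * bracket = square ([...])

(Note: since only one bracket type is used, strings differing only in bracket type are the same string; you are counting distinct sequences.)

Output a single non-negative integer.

Answer: 232297

Derivation:
Spec: pairs=14 depth=5 groups=2
Count(depth <= 5) = 383822
Count(depth <= 4) = 151525
Count(depth == 5) = 383822 - 151525 = 232297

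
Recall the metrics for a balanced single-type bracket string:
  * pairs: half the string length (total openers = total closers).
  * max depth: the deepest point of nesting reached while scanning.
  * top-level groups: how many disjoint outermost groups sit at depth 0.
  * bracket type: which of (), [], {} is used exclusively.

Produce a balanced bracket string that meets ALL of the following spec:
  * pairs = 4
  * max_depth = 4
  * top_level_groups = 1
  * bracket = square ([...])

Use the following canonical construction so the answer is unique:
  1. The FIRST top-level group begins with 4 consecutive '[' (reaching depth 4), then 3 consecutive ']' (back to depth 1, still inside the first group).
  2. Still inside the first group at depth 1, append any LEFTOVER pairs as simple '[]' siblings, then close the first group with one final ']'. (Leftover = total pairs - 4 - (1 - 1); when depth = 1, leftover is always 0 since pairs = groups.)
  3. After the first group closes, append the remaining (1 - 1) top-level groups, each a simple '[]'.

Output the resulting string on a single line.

Spec: pairs=4 depth=4 groups=1
Leftover pairs = 4 - 4 - (1-1) = 0
First group: deep chain of depth 4 + 0 sibling pairs
Remaining 0 groups: simple '[]' each

Answer: [[[[]]]]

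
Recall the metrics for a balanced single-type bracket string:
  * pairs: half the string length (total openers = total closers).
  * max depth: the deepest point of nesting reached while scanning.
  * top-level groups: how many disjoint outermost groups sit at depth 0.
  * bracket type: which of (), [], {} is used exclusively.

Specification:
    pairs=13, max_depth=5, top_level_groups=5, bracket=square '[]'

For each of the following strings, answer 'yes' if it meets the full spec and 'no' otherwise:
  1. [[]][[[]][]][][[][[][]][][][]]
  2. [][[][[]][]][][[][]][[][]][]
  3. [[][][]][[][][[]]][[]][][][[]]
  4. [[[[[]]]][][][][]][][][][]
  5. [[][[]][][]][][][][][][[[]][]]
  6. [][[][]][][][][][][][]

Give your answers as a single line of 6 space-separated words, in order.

Answer: no no no yes no no

Derivation:
String 1 '[[]][[[]][]][][[][[][]][][][]]': depth seq [1 2 1 0 1 2 3 2 1 2 1 0 1 0 1 2 1 2 3 2 3 2 1 2 1 2 1 2 1 0]
  -> pairs=15 depth=3 groups=4 -> no
String 2 '[][[][[]][]][][[][]][[][]][]': depth seq [1 0 1 2 1 2 3 2 1 2 1 0 1 0 1 2 1 2 1 0 1 2 1 2 1 0 1 0]
  -> pairs=14 depth=3 groups=6 -> no
String 3 '[[][][]][[][][[]]][[]][][][[]]': depth seq [1 2 1 2 1 2 1 0 1 2 1 2 1 2 3 2 1 0 1 2 1 0 1 0 1 0 1 2 1 0]
  -> pairs=15 depth=3 groups=6 -> no
String 4 '[[[[[]]]][][][][]][][][][]': depth seq [1 2 3 4 5 4 3 2 1 2 1 2 1 2 1 2 1 0 1 0 1 0 1 0 1 0]
  -> pairs=13 depth=5 groups=5 -> yes
String 5 '[[][[]][][]][][][][][][[[]][]]': depth seq [1 2 1 2 3 2 1 2 1 2 1 0 1 0 1 0 1 0 1 0 1 0 1 2 3 2 1 2 1 0]
  -> pairs=15 depth=3 groups=7 -> no
String 6 '[][[][]][][][][][][][]': depth seq [1 0 1 2 1 2 1 0 1 0 1 0 1 0 1 0 1 0 1 0 1 0]
  -> pairs=11 depth=2 groups=9 -> no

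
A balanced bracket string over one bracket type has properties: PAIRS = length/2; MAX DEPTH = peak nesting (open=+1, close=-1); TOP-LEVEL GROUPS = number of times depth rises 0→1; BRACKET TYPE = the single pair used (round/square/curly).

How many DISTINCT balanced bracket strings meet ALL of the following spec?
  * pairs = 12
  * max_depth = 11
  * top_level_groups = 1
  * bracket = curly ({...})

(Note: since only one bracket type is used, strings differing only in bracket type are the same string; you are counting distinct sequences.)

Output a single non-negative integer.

Spec: pairs=12 depth=11 groups=1
Count(depth <= 11) = 58785
Count(depth <= 10) = 58766
Count(depth == 11) = 58785 - 58766 = 19

Answer: 19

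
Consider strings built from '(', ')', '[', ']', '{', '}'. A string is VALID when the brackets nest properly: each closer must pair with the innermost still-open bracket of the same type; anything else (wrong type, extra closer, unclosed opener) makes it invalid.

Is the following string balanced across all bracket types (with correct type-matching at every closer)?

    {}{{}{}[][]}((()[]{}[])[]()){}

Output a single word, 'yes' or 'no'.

pos 0: push '{'; stack = {
pos 1: '}' matches '{'; pop; stack = (empty)
pos 2: push '{'; stack = {
pos 3: push '{'; stack = {{
pos 4: '}' matches '{'; pop; stack = {
pos 5: push '{'; stack = {{
pos 6: '}' matches '{'; pop; stack = {
pos 7: push '['; stack = {[
pos 8: ']' matches '['; pop; stack = {
pos 9: push '['; stack = {[
pos 10: ']' matches '['; pop; stack = {
pos 11: '}' matches '{'; pop; stack = (empty)
pos 12: push '('; stack = (
pos 13: push '('; stack = ((
pos 14: push '('; stack = (((
pos 15: ')' matches '('; pop; stack = ((
pos 16: push '['; stack = (([
pos 17: ']' matches '['; pop; stack = ((
pos 18: push '{'; stack = (({
pos 19: '}' matches '{'; pop; stack = ((
pos 20: push '['; stack = (([
pos 21: ']' matches '['; pop; stack = ((
pos 22: ')' matches '('; pop; stack = (
pos 23: push '['; stack = ([
pos 24: ']' matches '['; pop; stack = (
pos 25: push '('; stack = ((
pos 26: ')' matches '('; pop; stack = (
pos 27: ')' matches '('; pop; stack = (empty)
pos 28: push '{'; stack = {
pos 29: '}' matches '{'; pop; stack = (empty)
end: stack empty → VALID
Verdict: properly nested → yes

Answer: yes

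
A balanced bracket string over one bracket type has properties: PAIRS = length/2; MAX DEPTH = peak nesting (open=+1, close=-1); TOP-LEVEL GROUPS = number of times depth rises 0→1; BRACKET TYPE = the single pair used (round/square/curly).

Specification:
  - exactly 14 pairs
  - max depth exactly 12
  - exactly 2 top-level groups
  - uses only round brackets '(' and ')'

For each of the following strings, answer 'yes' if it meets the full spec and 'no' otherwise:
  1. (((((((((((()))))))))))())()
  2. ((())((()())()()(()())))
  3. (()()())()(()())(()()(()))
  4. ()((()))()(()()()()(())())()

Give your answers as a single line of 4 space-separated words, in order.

String 1 '(((((((((((()))))))))))())()': depth seq [1 2 3 4 5 6 7 8 9 10 11 12 11 10 9 8 7 6 5 4 3 2 1 2 1 0 1 0]
  -> pairs=14 depth=12 groups=2 -> yes
String 2 '((())((()())()()(()())))': depth seq [1 2 3 2 1 2 3 4 3 4 3 2 3 2 3 2 3 4 3 4 3 2 1 0]
  -> pairs=12 depth=4 groups=1 -> no
String 3 '(()()())()(()())(()()(()))': depth seq [1 2 1 2 1 2 1 0 1 0 1 2 1 2 1 0 1 2 1 2 1 2 3 2 1 0]
  -> pairs=13 depth=3 groups=4 -> no
String 4 '()((()))()(()()()()(())())()': depth seq [1 0 1 2 3 2 1 0 1 0 1 2 1 2 1 2 1 2 1 2 3 2 1 2 1 0 1 0]
  -> pairs=14 depth=3 groups=5 -> no

Answer: yes no no no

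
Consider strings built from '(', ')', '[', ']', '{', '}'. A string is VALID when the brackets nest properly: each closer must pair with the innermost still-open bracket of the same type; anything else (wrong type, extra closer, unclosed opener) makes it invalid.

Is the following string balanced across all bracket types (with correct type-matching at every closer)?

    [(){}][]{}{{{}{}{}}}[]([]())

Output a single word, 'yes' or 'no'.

pos 0: push '['; stack = [
pos 1: push '('; stack = [(
pos 2: ')' matches '('; pop; stack = [
pos 3: push '{'; stack = [{
pos 4: '}' matches '{'; pop; stack = [
pos 5: ']' matches '['; pop; stack = (empty)
pos 6: push '['; stack = [
pos 7: ']' matches '['; pop; stack = (empty)
pos 8: push '{'; stack = {
pos 9: '}' matches '{'; pop; stack = (empty)
pos 10: push '{'; stack = {
pos 11: push '{'; stack = {{
pos 12: push '{'; stack = {{{
pos 13: '}' matches '{'; pop; stack = {{
pos 14: push '{'; stack = {{{
pos 15: '}' matches '{'; pop; stack = {{
pos 16: push '{'; stack = {{{
pos 17: '}' matches '{'; pop; stack = {{
pos 18: '}' matches '{'; pop; stack = {
pos 19: '}' matches '{'; pop; stack = (empty)
pos 20: push '['; stack = [
pos 21: ']' matches '['; pop; stack = (empty)
pos 22: push '('; stack = (
pos 23: push '['; stack = ([
pos 24: ']' matches '['; pop; stack = (
pos 25: push '('; stack = ((
pos 26: ')' matches '('; pop; stack = (
pos 27: ')' matches '('; pop; stack = (empty)
end: stack empty → VALID
Verdict: properly nested → yes

Answer: yes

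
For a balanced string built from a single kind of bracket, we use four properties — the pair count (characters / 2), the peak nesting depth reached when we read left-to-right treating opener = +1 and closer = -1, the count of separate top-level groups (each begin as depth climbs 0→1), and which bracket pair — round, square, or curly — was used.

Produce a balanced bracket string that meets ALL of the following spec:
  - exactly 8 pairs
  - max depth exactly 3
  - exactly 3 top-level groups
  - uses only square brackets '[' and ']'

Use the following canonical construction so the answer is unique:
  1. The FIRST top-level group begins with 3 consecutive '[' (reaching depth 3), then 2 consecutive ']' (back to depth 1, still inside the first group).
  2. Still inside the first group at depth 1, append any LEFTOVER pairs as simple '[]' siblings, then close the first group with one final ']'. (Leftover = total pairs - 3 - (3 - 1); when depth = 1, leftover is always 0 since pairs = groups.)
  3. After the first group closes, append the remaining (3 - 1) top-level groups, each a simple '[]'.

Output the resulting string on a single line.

Spec: pairs=8 depth=3 groups=3
Leftover pairs = 8 - 3 - (3-1) = 3
First group: deep chain of depth 3 + 3 sibling pairs
Remaining 2 groups: simple '[]' each

Answer: [[[]][][][]][][]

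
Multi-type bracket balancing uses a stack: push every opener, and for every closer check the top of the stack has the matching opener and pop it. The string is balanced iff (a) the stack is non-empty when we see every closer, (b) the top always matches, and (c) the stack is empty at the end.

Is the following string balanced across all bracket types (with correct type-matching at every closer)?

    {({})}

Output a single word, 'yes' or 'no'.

pos 0: push '{'; stack = {
pos 1: push '('; stack = {(
pos 2: push '{'; stack = {({
pos 3: '}' matches '{'; pop; stack = {(
pos 4: ')' matches '('; pop; stack = {
pos 5: '}' matches '{'; pop; stack = (empty)
end: stack empty → VALID
Verdict: properly nested → yes

Answer: yes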